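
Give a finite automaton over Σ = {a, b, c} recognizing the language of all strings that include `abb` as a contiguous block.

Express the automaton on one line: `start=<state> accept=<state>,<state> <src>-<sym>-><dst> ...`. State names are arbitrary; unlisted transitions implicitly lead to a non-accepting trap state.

start=S0 accept=S3 S0-a->S1 S0-b->S0 S0-c->S0 S1-a->S1 S1-b->S2 S1-c->S0 S2-a->S1 S2-b->S3 S2-c->S0 S3-a->S3 S3-b->S3 S3-c->S3

Track how much of `abb` has been matched so far: state S0 is no progress, S3 is the absorbing accept state reached once `abb` has occurred. Intermediate states record partial matches; on a mismatch, fall back to the longest reusable overlap.
4 states suffice.
        a   b   c  
>  S0   S1  S0  S0 
   S1   S1  S2  S0 
   S2   S1  S3  S0 
 * S3   S3  S3  S3 
(> = start, * = accepting)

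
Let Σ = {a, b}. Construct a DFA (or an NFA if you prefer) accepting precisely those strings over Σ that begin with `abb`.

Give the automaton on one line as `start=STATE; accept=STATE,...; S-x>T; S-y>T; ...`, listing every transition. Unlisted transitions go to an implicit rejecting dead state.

start=q0; accept=q3; q0-a>q1; q0-b>q4; q1-a>q4; q1-b>q2; q2-a>q4; q2-b>q3; q3-a>q3; q3-b>q3; q4-a>q4; q4-b>q4

Walk along `abb` while the input agrees: from q0 take `a` to q1, and so on. Any deviation drops to the rejecting sink q4. Once q3 is reached the prefix is confirmed and every continuation is accepted.
With 5 states:
        a   b  
>  q0   q1  q4 
   q1   q4  q2 
   q2   q4  q3 
 * q3   q3  q3 
   q4   q4  q4 
(> = start, * = accepting)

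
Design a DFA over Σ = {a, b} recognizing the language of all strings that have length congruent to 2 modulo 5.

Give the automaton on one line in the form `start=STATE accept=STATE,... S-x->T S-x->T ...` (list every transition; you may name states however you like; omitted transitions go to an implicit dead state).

Only the length mod 5 matters, so use a 5-cycle: from any state, every input symbol moves to the next state, wrapping S4 back to S0. Mark S2 accepting.
A 5-state machine:
        a   b  
>  S0   S1  S1 
   S1   S2  S2 
 * S2   S3  S3 
   S3   S4  S4 
   S4   S0  S0 
(> = start, * = accepting)

start=S0 accept=S2 S0-a->S1 S0-b->S1 S1-a->S2 S1-b->S2 S2-a->S3 S2-b->S3 S3-a->S4 S3-b->S4 S4-a->S0 S4-b->S0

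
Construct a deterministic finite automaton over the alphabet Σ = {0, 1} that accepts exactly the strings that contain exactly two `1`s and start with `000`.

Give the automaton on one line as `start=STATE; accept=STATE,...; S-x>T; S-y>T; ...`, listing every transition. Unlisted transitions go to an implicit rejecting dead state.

Handle the two conditions separately and then intersect. The first has 4 states tracking the count of `1`s, saturating at 3; the second has 5 states tracking whether the input so far still matches the prefix `000`. A product state is a pair (one from each), accepting exactly when both do.
With 10 states:
        0   1  
>  q0   q1  q2 
   q1   q3  q2 
   q2   q2  q4 
   q3   q5  q2 
   q4   q4  q6 
   q5   q5  q7 
   q6   q6  q6 
   q7   q7  q8 
 * q8   q8  q9 
   q9   q9  q9 
(> = start, * = accepting)

start=q0; accept=q8; q0-0>q1; q0-1>q2; q1-0>q3; q1-1>q2; q2-0>q2; q2-1>q4; q3-0>q5; q3-1>q2; q4-0>q4; q4-1>q6; q5-0>q5; q5-1>q7; q6-0>q6; q6-1>q6; q7-0>q7; q7-1>q8; q8-0>q8; q8-1>q9; q9-0>q9; q9-1>q9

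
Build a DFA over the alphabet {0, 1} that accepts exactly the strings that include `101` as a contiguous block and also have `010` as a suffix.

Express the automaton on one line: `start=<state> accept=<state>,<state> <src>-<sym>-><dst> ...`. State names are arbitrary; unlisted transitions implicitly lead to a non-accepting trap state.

Run two small machines in parallel and take their product. One (4 states) tracks whether and how much of `101` has been seen; the other (4 states) tracks how much of the suffix `010` has currently been matched. Each combined state is a pair, one component from each; accept when both components accept.
       0  1 
>  A   B  C 
   B   B  D 
   C   E  C 
   D   F  C 
   E   B  G 
   F   B  G 
   G   H  I 
 * H   J  G 
   I   J  I 
   J   J  G 
(> = start, * = accepting)

start=A accept=H A-0->B A-1->C B-0->B B-1->D C-0->E C-1->C D-0->F D-1->C E-0->B E-1->G F-0->B F-1->G G-0->H G-1->I H-0->J H-1->G I-0->J I-1->I J-0->J J-1->G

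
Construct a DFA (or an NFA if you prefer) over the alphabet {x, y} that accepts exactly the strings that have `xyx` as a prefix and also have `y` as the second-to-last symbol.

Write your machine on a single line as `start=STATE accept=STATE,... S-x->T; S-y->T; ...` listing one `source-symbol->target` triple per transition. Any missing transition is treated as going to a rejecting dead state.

start=s0; accept=s8,s11; s0-x->s1; s0-y->s2; s1-x->s3; s1-y->s4; s2-x->s5; s2-y->s6; s3-x->s3; s3-y->s7; s4-x->s8; s4-y->s6; s5-x->s3; s5-y->s7; s6-x->s5; s6-y->s6; s7-x->s5; s7-y->s6; s8-x->s9; s8-y->s10; s9-x->s9; s9-y->s10; s10-x->s8; s10-y->s11; s11-x->s8; s11-y->s11

Handle the two conditions separately and then intersect. The first has 5 states tracking whether the input so far still matches the prefix `xyx`; the second has 7 states tracking the last 2 symbols read. A product state is a pair (one from each), accepting exactly when both do.
With 12 states:
          x    y  
>  s0     s1   s2 
   s1     s3   s4 
   s2     s5   s6 
   s3     s3   s7 
   s4     s8   s6 
   s5     s3   s7 
   s6     s5   s6 
   s7     s5   s6 
 * s8     s9  s10 
   s9     s9  s10 
   s10    s8  s11 
 * s11    s8  s11 
(> = start, * = accepting)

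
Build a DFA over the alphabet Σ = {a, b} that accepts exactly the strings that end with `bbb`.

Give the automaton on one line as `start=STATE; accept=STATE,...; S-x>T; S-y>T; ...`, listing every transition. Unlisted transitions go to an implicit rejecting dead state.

Remember how much of `bbb` the current input suffix matches. State s0 means no match yet; s1 means the last symbol is `b`; s2 means the last 2 symbols are `bb`; s3 means the last 3 symbols are `bbb`. Only s3 accepts. On a mismatch, fall back to the longest proper suffix that is still a prefix of `bbb`.
        a   b  
>  s0   s0  s1 
   s1   s0  s2 
   s2   s0  s3 
 * s3   s0  s3 
(> = start, * = accepting)

start=s0; accept=s3; s0-a>s0; s0-b>s1; s1-a>s0; s1-b>s2; s2-a>s0; s2-b>s3; s3-a>s0; s3-b>s3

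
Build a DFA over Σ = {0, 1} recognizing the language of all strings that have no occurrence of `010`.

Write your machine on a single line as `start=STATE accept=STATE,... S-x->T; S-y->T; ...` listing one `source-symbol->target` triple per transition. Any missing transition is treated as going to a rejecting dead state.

This is the complement of 'contains `010`'. Use the same substring-matching states — S0 through S3 holding how much of `010` has just been matched — but flip the accepting set: everything except the trap S3 accepts.
4 states suffice.
        0   1  
>* S0   S1  S0 
 * S1   S1  S2 
 * S2   S3  S0 
   S3   S3  S3 
(> = start, * = accepting)

start=S0; accept=S0,S1,S2; S0-0->S1; S0-1->S0; S1-0->S1; S1-1->S2; S2-0->S3; S2-1->S0; S3-0->S3; S3-1->S3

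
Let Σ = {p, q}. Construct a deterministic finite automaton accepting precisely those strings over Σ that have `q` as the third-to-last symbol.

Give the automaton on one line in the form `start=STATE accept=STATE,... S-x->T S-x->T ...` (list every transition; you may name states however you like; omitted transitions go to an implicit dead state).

start=S0 accept=S11,S12,S13,S14 S0-p->S1 S0-q->S2 S1-p->S3 S1-q->S4 S2-p->S5 S2-q->S6 S3-p->S7 S3-q->S8 S4-p->S9 S4-q->S10 S5-p->S11 S5-q->S12 S6-p->S13 S6-q->S14 S7-p->S7 S7-q->S8 S8-p->S9 S8-q->S10 S9-p->S11 S9-q->S12 S10-p->S13 S10-q->S14 S11-p->S7 S11-q->S8 S12-p->S9 S12-q->S10 S13-p->S11 S13-q->S12 S14-p->S13 S14-q->S14

A DFA must remember the last 3 symbols (since which symbol is third-to-last isn't known until the input ends). Use one state per possible window of the last ≤3 symbols; accept from those whose window starts with `q`.
15 states suffice.
          p    q  
>  S0     S1   S2 
   S1     S3   S4 
   S2     S5   S6 
   S3     S7   S8 
   S4     S9  S10 
   S5    S11  S12 
   S6    S13  S14 
   S7     S7   S8 
   S8     S9  S10 
   S9    S11  S12 
   S10   S13  S14 
 * S11    S7   S8 
 * S12    S9  S10 
 * S13   S11  S12 
 * S14   S13  S14 
(> = start, * = accepting)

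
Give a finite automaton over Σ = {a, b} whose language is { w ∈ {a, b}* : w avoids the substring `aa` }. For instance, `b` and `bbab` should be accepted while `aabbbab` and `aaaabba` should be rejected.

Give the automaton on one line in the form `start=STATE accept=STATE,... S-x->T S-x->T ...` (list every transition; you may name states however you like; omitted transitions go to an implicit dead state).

This is the complement of 'contains `aa`'. Use the same substring-matching states — S0 through S2 holding how much of `aa` has just been matched — but flip the accepting set: everything except the trap S2 accepts.
A 3-state machine:
        a   b  
>* S0   S1  S0 
 * S1   S2  S0 
   S2   S2  S2 
(> = start, * = accepting)

start=S0 accept=S0,S1 S0-a->S1 S0-b->S0 S1-a->S2 S1-b->S0 S2-a->S2 S2-b->S2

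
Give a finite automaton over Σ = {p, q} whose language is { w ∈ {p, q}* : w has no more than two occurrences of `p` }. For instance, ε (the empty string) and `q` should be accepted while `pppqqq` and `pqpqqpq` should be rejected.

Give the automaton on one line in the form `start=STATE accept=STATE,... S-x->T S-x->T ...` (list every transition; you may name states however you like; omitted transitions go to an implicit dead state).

Only the number of `p`s matters, and only up to 3. Make a chain A → B → C → D advanced by each `p` (with D absorbing); every other symbol self-loops. The accepting set is {A, B, C}.
4 states suffice.
       p  q 
>* A   B  A 
 * B   C  B 
 * C   D  C 
   D   D  D 
(> = start, * = accepting)

start=A accept=A,B,C A-p->B A-q->A B-p->C B-q->B C-p->D C-q->C D-p->D D-q->D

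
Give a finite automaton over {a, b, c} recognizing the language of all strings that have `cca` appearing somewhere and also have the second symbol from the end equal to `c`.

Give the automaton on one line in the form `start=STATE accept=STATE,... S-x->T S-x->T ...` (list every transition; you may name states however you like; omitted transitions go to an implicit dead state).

start=q0 accept=q3,q6 q0-a->q0 q0-b->q0 q0-c->q1 q1-a->q0 q1-b->q0 q1-c->q2 q2-a->q3 q2-b->q0 q2-c->q2 q3-a->q4 q3-b->q4 q3-c->q5 q4-a->q4 q4-b->q4 q4-c->q5 q5-a->q3 q5-b->q3 q5-c->q6 q6-a->q3 q6-b->q3 q6-c->q6

Run two small machines in parallel and take their product. One (4 states) tracks whether and how much of `cca` has been seen; the other (13 states) tracks the last 2 symbols read. Each combined state is a pair, one component from each; accept when both components accept. After merging equivalent states the machine shrinks.
A 7-state machine:
        a   b   c  
>  q0   q0  q0  q1 
   q1   q0  q0  q2 
   q2   q3  q0  q2 
 * q3   q4  q4  q5 
   q4   q4  q4  q5 
   q5   q3  q3  q6 
 * q6   q3  q3  q6 
(> = start, * = accepting)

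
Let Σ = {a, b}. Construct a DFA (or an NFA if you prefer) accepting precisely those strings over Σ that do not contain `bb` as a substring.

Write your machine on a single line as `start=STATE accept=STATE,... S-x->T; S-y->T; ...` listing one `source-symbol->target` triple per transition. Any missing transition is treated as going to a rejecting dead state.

start=q0; accept=q0,q1; q0-a->q0; q0-b->q1; q1-a->q0; q1-b->q2; q2-a->q2; q2-b->q2

Track partial matches of the forbidden pattern `bb`. State q2 is a dead state reached once `bb` has occurred; every other state accepts. q0 means no part of `bb` is currently matched.
With 3 states:
        a   b  
>* q0   q0  q1 
 * q1   q0  q2 
   q2   q2  q2 
(> = start, * = accepting)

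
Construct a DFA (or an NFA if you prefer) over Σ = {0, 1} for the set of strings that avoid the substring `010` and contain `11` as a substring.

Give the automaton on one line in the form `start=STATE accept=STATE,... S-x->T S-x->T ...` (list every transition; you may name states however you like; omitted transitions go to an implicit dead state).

start=s0 accept=s4,s6,s8 s0-0->s1 s0-1->s2 s1-0->s1 s1-1->s3 s2-0->s1 s2-1->s4 s3-0->s5 s3-1->s4 s4-0->s6 s4-1->s4 s5-0->s5 s5-1->s7 s6-0->s6 s6-1->s8 s7-0->s5 s7-1->s9 s8-0->s9 s8-1->s4 s9-0->s9 s9-1->s9

Run two small machines in parallel and take their product. One (4 states) tracks partial matches of the forbidden pattern `010`; the other (3 states) tracks whether and how much of `11` has been seen. Each combined state is a pair, one component from each; accept when both components accept.
With 10 states:
        0   1  
>  s0   s1  s2 
   s1   s1  s3 
   s2   s1  s4 
   s3   s5  s4 
 * s4   s6  s4 
   s5   s5  s7 
 * s6   s6  s8 
   s7   s5  s9 
 * s8   s9  s4 
   s9   s9  s9 
(> = start, * = accepting)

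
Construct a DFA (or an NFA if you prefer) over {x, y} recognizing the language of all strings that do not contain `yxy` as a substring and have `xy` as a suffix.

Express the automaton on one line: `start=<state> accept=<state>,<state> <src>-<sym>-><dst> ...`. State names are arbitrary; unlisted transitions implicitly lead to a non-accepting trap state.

start=s0 accept=s3 s0-x->s1 s0-y->s2 s1-x->s1 s1-y->s3 s2-x->s4 s2-y->s2 s3-x->s4 s3-y->s2 s4-x->s1 s4-y->s5 s5-x->s6 s5-y->s7 s6-x->s6 s6-y->s5 s7-x->s6 s7-y->s7

Build one automaton per condition and run them in lockstep. The first has 4 states tracking partial matches of the forbidden pattern `yxy`; the second has 3 states tracking how much of the suffix `xy` has currently been matched. A product state is a pair (one from each), accepting exactly when both do.
8 states suffice.
        x   y  
>  s0   s1  s2 
   s1   s1  s3 
   s2   s4  s2 
 * s3   s4  s2 
   s4   s1  s5 
   s5   s6  s7 
   s6   s6  s5 
   s7   s6  s7 
(> = start, * = accepting)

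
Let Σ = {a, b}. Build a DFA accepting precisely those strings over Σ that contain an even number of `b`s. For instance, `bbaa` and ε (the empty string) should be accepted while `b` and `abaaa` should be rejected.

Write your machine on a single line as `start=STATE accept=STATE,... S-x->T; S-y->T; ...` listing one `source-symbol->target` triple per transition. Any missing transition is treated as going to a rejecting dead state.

start=q0; accept=q0; q0-a->q0; q0-b->q1; q1-a->q1; q1-b->q0

Keep the running count of `b`s modulo 2: each `b` advances along the cycle q0 → q1 → q0 while other symbols loop. Accept at q0.
With 2 states:
        a   b  
>* q0   q0  q1 
   q1   q1  q0 
(> = start, * = accepting)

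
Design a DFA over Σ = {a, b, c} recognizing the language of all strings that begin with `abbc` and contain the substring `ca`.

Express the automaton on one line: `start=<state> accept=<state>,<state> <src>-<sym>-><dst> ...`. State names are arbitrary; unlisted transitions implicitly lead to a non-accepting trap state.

start=q0 accept=q8 q0-a->q1 q0-b->q2 q0-c->q3 q1-a->q2 q1-b->q4 q1-c->q3 q2-a->q2 q2-b->q2 q2-c->q3 q3-a->q5 q3-b->q2 q3-c->q3 q4-a->q2 q4-b->q6 q4-c->q3 q5-a->q5 q5-b->q5 q5-c->q5 q6-a->q2 q6-b->q2 q6-c->q7 q7-a->q8 q7-b->q9 q7-c->q7 q8-a->q8 q8-b->q8 q8-c->q8 q9-a->q9 q9-b->q9 q9-c->q7

Handle the two conditions separately and then intersect. One (6 states) tracks whether the input so far still matches the prefix `abbc`; the other (3 states) tracks whether and how much of `ca` has been seen. Each combined state is a pair, one component from each; accept when both components accept.
        a   b   c  
>  q0   q1  q2  q3 
   q1   q2  q4  q3 
   q2   q2  q2  q3 
   q3   q5  q2  q3 
   q4   q2  q6  q3 
   q5   q5  q5  q5 
   q6   q2  q2  q7 
   q7   q8  q9  q7 
 * q8   q8  q8  q8 
   q9   q9  q9  q7 
(> = start, * = accepting)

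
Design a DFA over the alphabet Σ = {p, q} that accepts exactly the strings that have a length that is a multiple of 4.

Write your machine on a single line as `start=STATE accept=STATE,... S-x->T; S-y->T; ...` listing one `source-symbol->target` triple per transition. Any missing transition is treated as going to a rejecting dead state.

start=A; accept=A; A-p->B; A-q->B; B-p->C; B-q->C; C-p->D; C-q->D; D-p->A; D-q->A

Only the length mod 4 matters, so use a 4-cycle: from any state, every input symbol moves to the next state, wrapping D back to A. Mark A accepting.
       p  q 
>* A   B  B 
   B   C  C 
   C   D  D 
   D   A  A 
(> = start, * = accepting)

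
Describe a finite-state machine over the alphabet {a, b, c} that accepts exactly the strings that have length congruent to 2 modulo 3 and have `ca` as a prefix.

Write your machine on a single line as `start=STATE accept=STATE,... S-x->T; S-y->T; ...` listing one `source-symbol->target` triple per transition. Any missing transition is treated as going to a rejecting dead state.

start=q0; accept=q3; q0-a->q1; q0-b->q1; q0-c->q2; q1-a->q1; q1-b->q1; q1-c->q1; q2-a->q3; q2-b->q1; q2-c->q1; q3-a->q4; q3-b->q4; q3-c->q4; q4-a->q5; q4-b->q5; q4-c->q5; q5-a->q3; q5-b->q3; q5-c->q3

Run two small machines in parallel and take their product. The first has 3 states tracking the input length modulo 3; the second has 4 states tracking whether the input so far still matches the prefix `ca`. A product state is a pair (one from each), accepting exactly when both do. Equivalent product states are then merged.
A 6-state machine:
        a   b   c  
>  q0   q1  q1  q2 
   q1   q1  q1  q1 
   q2   q3  q1  q1 
 * q3   q4  q4  q4 
   q4   q5  q5  q5 
   q5   q3  q3  q3 
(> = start, * = accepting)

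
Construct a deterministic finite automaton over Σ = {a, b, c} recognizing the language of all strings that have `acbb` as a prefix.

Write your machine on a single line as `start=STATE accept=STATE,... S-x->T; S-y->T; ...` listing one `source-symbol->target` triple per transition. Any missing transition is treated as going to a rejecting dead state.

start=q0; accept=q4; q0-a->q1; q0-b->q5; q0-c->q5; q1-a->q5; q1-b->q5; q1-c->q2; q2-a->q5; q2-b->q3; q2-c->q5; q3-a->q5; q3-b->q4; q3-c->q5; q4-a->q4; q4-b->q4; q4-c->q4; q5-a->q5; q5-b->q5; q5-c->q5

Walk along `acbb` while the input agrees: from q0 take `a` to q1, and so on. Any deviation drops to the rejecting sink q5. Once q4 is reached the prefix is confirmed and every continuation is accepted.
A 6-state machine:
        a   b   c  
>  q0   q1  q5  q5 
   q1   q5  q5  q2 
   q2   q5  q3  q5 
   q3   q5  q4  q5 
 * q4   q4  q4  q4 
   q5   q5  q5  q5 
(> = start, * = accepting)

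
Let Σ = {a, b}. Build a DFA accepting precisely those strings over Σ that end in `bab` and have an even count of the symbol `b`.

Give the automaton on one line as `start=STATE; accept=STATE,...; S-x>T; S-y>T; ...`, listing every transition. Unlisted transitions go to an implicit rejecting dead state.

Handle the two conditions separately and then intersect. One (4 states) tracks how much of the suffix `bab` has currently been matched; the other (2 states) tracks the count of `b`s modulo 2. Each combined state is a pair, one component from each; accept when both components accept. After merging equivalent states the machine shrinks.
        a   b  
>  S0   S0  S1 
   S1   S2  S0 
   S2   S3  S4 
   S3   S3  S0 
 * S4   S0  S1 
(> = start, * = accepting)

start=S0; accept=S4; S0-a>S0; S0-b>S1; S1-a>S2; S1-b>S0; S2-a>S3; S2-b>S4; S3-a>S3; S3-b>S0; S4-a>S0; S4-b>S1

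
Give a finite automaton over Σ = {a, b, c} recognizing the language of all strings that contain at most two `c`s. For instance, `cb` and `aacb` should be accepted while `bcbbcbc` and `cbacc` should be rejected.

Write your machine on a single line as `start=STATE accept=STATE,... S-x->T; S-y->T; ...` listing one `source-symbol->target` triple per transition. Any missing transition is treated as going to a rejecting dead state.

Count `c`s, saturating at 3: states S0 through S2 mean 0 through 2 `c`s seen; S3 means more than 2. Each `c` increments (capped at S3); other symbols loop. Accept from {S0, S1, S2}.
4 states suffice.
        a   b   c  
>* S0   S0  S0  S1 
 * S1   S1  S1  S2 
 * S2   S2  S2  S3 
   S3   S3  S3  S3 
(> = start, * = accepting)

start=S0; accept=S0,S1,S2; S0-a->S0; S0-b->S0; S0-c->S1; S1-a->S1; S1-b->S1; S1-c->S2; S2-a->S2; S2-b->S2; S2-c->S3; S3-a->S3; S3-b->S3; S3-c->S3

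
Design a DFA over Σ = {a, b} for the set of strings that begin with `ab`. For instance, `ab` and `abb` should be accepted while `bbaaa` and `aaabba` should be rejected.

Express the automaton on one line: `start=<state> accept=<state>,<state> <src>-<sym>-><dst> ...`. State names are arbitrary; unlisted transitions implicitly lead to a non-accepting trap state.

start=q0 accept=q2 q0-a->q1 q0-b->q3 q1-a->q3 q1-b->q2 q2-a->q2 q2-b->q2 q3-a->q3 q3-b->q3

Check the first 2 symbols one by one: q0 through q1 record how many have matched `ab` so far; any wrong symbol goes to the dead state q3. After all 2 match we enter the accepting sink q2.
With 4 states:
        a   b  
>  q0   q1  q3 
   q1   q3  q2 
 * q2   q2  q2 
   q3   q3  q3 
(> = start, * = accepting)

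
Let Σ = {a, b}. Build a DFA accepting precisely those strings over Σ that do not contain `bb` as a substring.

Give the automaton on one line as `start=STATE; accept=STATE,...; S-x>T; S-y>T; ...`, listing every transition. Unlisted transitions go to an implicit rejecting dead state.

Track partial matches of the forbidden pattern `bb`. State S2 is a dead state reached once `bb` has occurred; every other state accepts. S0 means no part of `bb` is currently matched.
3 states suffice.
        a   b  
>* S0   S0  S1 
 * S1   S0  S2 
   S2   S2  S2 
(> = start, * = accepting)

start=S0; accept=S0,S1; S0-a>S0; S0-b>S1; S1-a>S0; S1-b>S2; S2-a>S2; S2-b>S2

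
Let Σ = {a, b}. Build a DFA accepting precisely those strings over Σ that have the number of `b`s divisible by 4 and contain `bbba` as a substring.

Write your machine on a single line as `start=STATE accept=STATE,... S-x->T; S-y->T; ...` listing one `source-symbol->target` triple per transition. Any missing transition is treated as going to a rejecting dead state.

start=q0; accept=q13; q0-a->q0; q0-b->q1; q1-a->q2; q1-b->q3; q2-a->q2; q2-b->q4; q3-a->q5; q3-b->q6; q4-a->q5; q4-b->q7; q5-a->q5; q5-b->q8; q6-a->q9; q6-b->q10; q7-a->q11; q7-b->q10; q8-a->q11; q8-b->q12; q9-a->q9; q9-b->q13; q10-a->q13; q10-b->q14; q11-a->q11; q11-b->q15; q12-a->q0; q12-b->q14; q13-a->q13; q13-b->q16; q14-a->q16; q14-b->q17; q15-a->q0; q15-b->q18; q16-a->q16; q16-b->q19; q17-a->q19; q17-b->q6; q18-a->q2; q18-b->q17; q19-a->q19; q19-b->q9

Build one automaton per condition and run them in lockstep. The first has 4 states tracking the count of `b`s modulo 4; the second has 5 states tracking whether and how much of `bbba` has been seen. A product state is a pair (one from each), accepting exactly when both do.
With 20 states:
          a    b  
>  q0     q0   q1 
   q1     q2   q3 
   q2     q2   q4 
   q3     q5   q6 
   q4     q5   q7 
   q5     q5   q8 
   q6     q9  q10 
   q7    q11  q10 
   q8    q11  q12 
   q9     q9  q13 
   q10   q13  q14 
   q11   q11  q15 
   q12    q0  q14 
 * q13   q13  q16 
   q14   q16  q17 
   q15    q0  q18 
   q16   q16  q19 
   q17   q19   q6 
   q18    q2  q17 
   q19   q19   q9 
(> = start, * = accepting)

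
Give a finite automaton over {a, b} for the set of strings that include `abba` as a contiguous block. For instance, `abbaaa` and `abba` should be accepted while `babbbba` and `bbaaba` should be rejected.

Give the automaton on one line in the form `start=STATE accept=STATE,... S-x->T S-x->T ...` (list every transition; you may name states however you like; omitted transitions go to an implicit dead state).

start=s0 accept=s4 s0-a->s1 s0-b->s0 s1-a->s1 s1-b->s2 s2-a->s1 s2-b->s3 s3-a->s4 s3-b->s0 s4-a->s4 s4-b->s4

States s0..s3 record the length of the longest prefix of `abba` that matches the current input suffix. Reaching s4 means `abba` has been seen, and we stay there forever. Accept from s4.
        a   b  
>  s0   s1  s0 
   s1   s1  s2 
   s2   s1  s3 
   s3   s4  s0 
 * s4   s4  s4 
(> = start, * = accepting)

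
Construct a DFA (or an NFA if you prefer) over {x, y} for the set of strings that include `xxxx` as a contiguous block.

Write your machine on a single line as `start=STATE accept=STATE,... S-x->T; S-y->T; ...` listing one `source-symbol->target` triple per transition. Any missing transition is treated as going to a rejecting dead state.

States s0..s3 record the length of the longest prefix of `xxxx` that matches the current input suffix. Reaching s4 means `xxxx` has been seen, and we stay there forever. Accept from s4.
        x   y  
>  s0   s1  s0 
   s1   s2  s0 
   s2   s3  s0 
   s3   s4  s0 
 * s4   s4  s4 
(> = start, * = accepting)

start=s0; accept=s4; s0-x->s1; s0-y->s0; s1-x->s2; s1-y->s0; s2-x->s3; s2-y->s0; s3-x->s4; s3-y->s0; s4-x->s4; s4-y->s4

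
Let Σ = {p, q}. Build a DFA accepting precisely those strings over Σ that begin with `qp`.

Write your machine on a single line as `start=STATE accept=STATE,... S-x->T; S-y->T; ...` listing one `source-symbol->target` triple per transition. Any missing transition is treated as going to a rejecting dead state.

start=A; accept=C; A-p->D; A-q->B; B-p->C; B-q->D; C-p->C; C-q->C; D-p->D; D-q->D

Walk along `qp` while the input agrees: from A take `q` to B, and so on. Any deviation drops to the rejecting sink D. Once C is reached the prefix is confirmed and every continuation is accepted.
A 4-state machine:
       p  q 
>  A   D  B 
   B   C  D 
 * C   C  C 
   D   D  D 
(> = start, * = accepting)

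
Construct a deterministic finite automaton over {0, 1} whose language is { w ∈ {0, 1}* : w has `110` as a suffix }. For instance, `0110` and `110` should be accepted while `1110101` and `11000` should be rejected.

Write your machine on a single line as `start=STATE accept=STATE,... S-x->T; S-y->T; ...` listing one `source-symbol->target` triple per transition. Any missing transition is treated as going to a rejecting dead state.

Let each state record the length of the longest suffix of the input read so far that is also a prefix of `110`. q1 means the last symbol is `1`; q2 means the last 2 symbols are `11`; q3 means the last 3 symbols are `110`. Accept only at q3, where the string currently ends in `110`.
A 4-state machine:
        0   1  
>  q0   q0  q1 
   q1   q0  q2 
   q2   q3  q2 
 * q3   q0  q1 
(> = start, * = accepting)

start=q0; accept=q3; q0-0->q0; q0-1->q1; q1-0->q0; q1-1->q2; q2-0->q3; q2-1->q2; q3-0->q0; q3-1->q1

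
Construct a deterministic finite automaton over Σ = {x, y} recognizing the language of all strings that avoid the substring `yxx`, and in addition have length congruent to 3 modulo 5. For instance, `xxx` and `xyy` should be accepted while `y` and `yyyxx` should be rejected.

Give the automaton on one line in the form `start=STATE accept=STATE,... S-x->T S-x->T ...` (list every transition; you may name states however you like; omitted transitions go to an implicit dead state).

start=s0 accept=s6,s7,s8 s0-x->s1 s0-y->s2 s1-x->s3 s1-y->s4 s2-x->s5 s2-y->s4 s3-x->s6 s3-y->s7 s4-x->s8 s4-y->s7 s5-x->s9 s5-y->s7 s6-x->s10 s6-y->s11 s7-x->s12 s7-y->s11 s8-x->s9 s8-y->s11 s9-x->s9 s9-y->s9 s10-x->s0 s10-y->s13 s11-x->s14 s11-y->s13 s12-x->s9 s12-y->s13 s13-x->s15 s13-y->s2 s14-x->s9 s14-y->s2 s15-x->s9 s15-y->s4

Run two small machines in parallel and take their product. One (4 states) tracks partial matches of the forbidden pattern `yxx`; the other (5 states) tracks the input length modulo 5. Each combined state is a pair, one component from each; accept when both components accept. Minimizing collapses redundant product states.
16 states suffice.
          x    y  
>  s0     s1   s2 
   s1     s3   s4 
   s2     s5   s4 
   s3     s6   s7 
   s4     s8   s7 
   s5     s9   s7 
 * s6    s10  s11 
 * s7    s12  s11 
 * s8     s9  s11 
   s9     s9   s9 
   s10    s0  s13 
   s11   s14  s13 
   s12    s9  s13 
   s13   s15   s2 
   s14    s9   s2 
   s15    s9   s4 
(> = start, * = accepting)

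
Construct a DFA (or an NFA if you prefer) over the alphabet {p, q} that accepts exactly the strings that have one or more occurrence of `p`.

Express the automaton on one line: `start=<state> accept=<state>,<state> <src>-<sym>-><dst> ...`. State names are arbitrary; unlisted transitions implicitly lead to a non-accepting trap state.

Count `p`s, saturating at 2: state S0 means no `p` yet, S1 means one `p` seen, S2 means more than one. Each `p` increments (capped at S2); other symbols loop. Accept from {S1, S2}.
With 3 states:
        p   q  
>  S0   S1  S0 
 * S1   S2  S1 
 * S2   S2  S2 
(> = start, * = accepting)

start=S0 accept=S1,S2 S0-p->S1 S0-q->S0 S1-p->S2 S1-q->S1 S2-p->S2 S2-q->S2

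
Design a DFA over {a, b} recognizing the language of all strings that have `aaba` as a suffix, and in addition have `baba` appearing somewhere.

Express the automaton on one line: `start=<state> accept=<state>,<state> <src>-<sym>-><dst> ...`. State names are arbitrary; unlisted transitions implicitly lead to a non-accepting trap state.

Handle the two conditions separately and then intersect. One (5 states) tracks how much of the suffix `aaba` has currently been matched; the other (5 states) tracks whether and how much of `baba` has been seen. Each combined state is a pair, one component from each; accept when both components accept. After merging equivalent states the machine shrinks.
With 9 states:
        a   b  
>  S0   S0  S1 
   S1   S2  S1 
   S2   S0  S3 
   S3   S4  S1 
   S4   S5  S6 
   S5   S5  S7 
   S6   S4  S6 
   S7   S8  S6 
 * S8   S5  S6 
(> = start, * = accepting)

start=S0 accept=S8 S0-a->S0 S0-b->S1 S1-a->S2 S1-b->S1 S2-a->S0 S2-b->S3 S3-a->S4 S3-b->S1 S4-a->S5 S4-b->S6 S5-a->S5 S5-b->S7 S6-a->S4 S6-b->S6 S7-a->S8 S7-b->S6 S8-a->S5 S8-b->S6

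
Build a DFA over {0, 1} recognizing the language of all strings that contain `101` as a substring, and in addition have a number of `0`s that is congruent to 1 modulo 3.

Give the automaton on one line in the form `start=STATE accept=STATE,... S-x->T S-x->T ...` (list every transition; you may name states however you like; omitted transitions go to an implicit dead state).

Build one automaton per condition and run them in lockstep. The first has 4 states tracking whether and how much of `101` has been seen; the second has 3 states tracking the count of `0`s modulo 3. A product state is a pair (one from each), accepting exactly when both do.
12 states suffice.
       0  1 
>  A   B  C 
   B   D  E 
   C   F  C 
   D   A  G 
   E   H  E 
   F   D  I 
   G   J  G 
   H   A  K 
 * I   K  I 
   J   B  L 
   K   L  K 
   L   I  L 
(> = start, * = accepting)

start=A accept=I A-0->B A-1->C B-0->D B-1->E C-0->F C-1->C D-0->A D-1->G E-0->H E-1->E F-0->D F-1->I G-0->J G-1->G H-0->A H-1->K I-0->K I-1->I J-0->B J-1->L K-0->L K-1->K L-0->I L-1->L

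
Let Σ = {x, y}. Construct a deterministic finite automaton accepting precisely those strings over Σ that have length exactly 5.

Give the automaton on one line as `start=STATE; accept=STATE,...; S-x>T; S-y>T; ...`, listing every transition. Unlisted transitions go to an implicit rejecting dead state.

Count input length up to 6: every symbol moves from q0 toward q6, which means 'more than 5' and absorbs. Accept from {q5}.
        x   y  
>  q0   q1  q1 
   q1   q2  q2 
   q2   q3  q3 
   q3   q4  q4 
   q4   q5  q5 
 * q5   q6  q6 
   q6   q6  q6 
(> = start, * = accepting)

start=q0; accept=q5; q0-x>q1; q0-y>q1; q1-x>q2; q1-y>q2; q2-x>q3; q2-y>q3; q3-x>q4; q3-y>q4; q4-x>q5; q4-y>q5; q5-x>q6; q5-y>q6; q6-x>q6; q6-y>q6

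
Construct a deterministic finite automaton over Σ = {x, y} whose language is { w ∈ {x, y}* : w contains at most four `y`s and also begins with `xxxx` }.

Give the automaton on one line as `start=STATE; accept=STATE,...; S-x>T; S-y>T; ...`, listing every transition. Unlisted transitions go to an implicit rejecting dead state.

start=S0; accept=S7,S9,S11,S12,S13; S0-x>S1; S0-y>S2; S1-x>S3; S1-y>S2; S2-x>S2; S2-y>S4; S3-x>S5; S3-y>S2; S4-x>S4; S4-y>S6; S5-x>S7; S5-y>S2; S6-x>S6; S6-y>S8; S7-x>S7; S7-y>S9; S8-x>S8; S8-y>S10; S9-x>S9; S9-y>S11; S10-x>S10; S10-y>S10; S11-x>S11; S11-y>S12; S12-x>S12; S12-y>S13; S13-x>S13; S13-y>S14; S14-x>S14; S14-y>S14

Build one automaton per condition and run them in lockstep. The first has 6 states tracking the count of `y`s, saturating at 5; the second has 6 states tracking whether the input so far still matches the prefix `xxxx`. A product state is a pair (one from each), accepting exactly when both do.
With 15 states:
          x    y  
>  S0     S1   S2 
   S1     S3   S2 
   S2     S2   S4 
   S3     S5   S2 
   S4     S4   S6 
   S5     S7   S2 
   S6     S6   S8 
 * S7     S7   S9 
   S8     S8  S10 
 * S9     S9  S11 
   S10   S10  S10 
 * S11   S11  S12 
 * S12   S12  S13 
 * S13   S13  S14 
   S14   S14  S14 
(> = start, * = accepting)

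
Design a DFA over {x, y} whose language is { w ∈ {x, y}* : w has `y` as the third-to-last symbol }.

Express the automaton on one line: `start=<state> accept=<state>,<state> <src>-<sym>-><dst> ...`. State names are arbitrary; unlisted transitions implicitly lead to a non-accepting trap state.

Because acceptance depends on a position counted from the end, the machine has to buffer the most recent 3 symbols. Make each state the string of the last up-to-3 symbols read; on input `x` shift the window left and append `x`. Accept when the buffered window has length 3 and begins with `y`.
With 15 states:
          x    y  
>  S0     S1   S2 
   S1     S3   S4 
   S2     S5   S6 
   S3     S7   S8 
   S4     S9  S10 
   S5    S11  S12 
   S6    S13  S14 
   S7     S7   S8 
   S8     S9  S10 
   S9    S11  S12 
   S10   S13  S14 
 * S11    S7   S8 
 * S12    S9  S10 
 * S13   S11  S12 
 * S14   S13  S14 
(> = start, * = accepting)

start=S0 accept=S11,S12,S13,S14 S0-x->S1 S0-y->S2 S1-x->S3 S1-y->S4 S2-x->S5 S2-y->S6 S3-x->S7 S3-y->S8 S4-x->S9 S4-y->S10 S5-x->S11 S5-y->S12 S6-x->S13 S6-y->S14 S7-x->S7 S7-y->S8 S8-x->S9 S8-y->S10 S9-x->S11 S9-y->S12 S10-x->S13 S10-y->S14 S11-x->S7 S11-y->S8 S12-x->S9 S12-y->S10 S13-x->S11 S13-y->S12 S14-x->S13 S14-y->S14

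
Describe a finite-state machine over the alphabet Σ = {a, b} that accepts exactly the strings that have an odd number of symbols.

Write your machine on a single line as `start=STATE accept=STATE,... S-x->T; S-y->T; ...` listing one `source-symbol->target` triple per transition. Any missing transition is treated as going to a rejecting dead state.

start=S0; accept=S1; S0-a->S1; S0-b->S1; S1-a->S0; S1-b->S0

Count input length modulo 2: every symbol advances one step around the cycle S0 → S1 → S0. Accept at S1.
        a   b  
>  S0   S1  S1 
 * S1   S0  S0 
(> = start, * = accepting)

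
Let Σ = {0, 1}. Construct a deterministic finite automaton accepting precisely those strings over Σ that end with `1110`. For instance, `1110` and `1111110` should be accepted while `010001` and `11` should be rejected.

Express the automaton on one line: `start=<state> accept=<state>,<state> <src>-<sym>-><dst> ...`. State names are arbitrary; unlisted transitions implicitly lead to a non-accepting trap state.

Remember how much of `1110` the current input suffix matches. State s0 means no match yet; s1 means the last symbol is `1`; s2 means the last 2 symbols are `11`; s3 means the last 3 symbols are `111`; s4 means the last 4 symbols are `1110`. Only s4 accepts. On a mismatch, fall back to the longest proper suffix that is still a prefix of `1110`.
With 5 states:
        0   1  
>  s0   s0  s1 
   s1   s0  s2 
   s2   s0  s3 
   s3   s4  s3 
 * s4   s0  s1 
(> = start, * = accepting)

start=s0 accept=s4 s0-0->s0 s0-1->s1 s1-0->s0 s1-1->s2 s2-0->s0 s2-1->s3 s3-0->s4 s3-1->s3 s4-0->s0 s4-1->s1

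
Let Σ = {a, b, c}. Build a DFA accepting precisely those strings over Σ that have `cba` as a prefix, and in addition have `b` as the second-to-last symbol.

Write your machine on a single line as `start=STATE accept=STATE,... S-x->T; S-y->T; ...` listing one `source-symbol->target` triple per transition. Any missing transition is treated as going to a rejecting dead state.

Handle the two conditions separately and then intersect. One (5 states) tracks whether the input so far still matches the prefix `cba`; the other (13 states) tracks the last 2 symbols read. Each combined state is a pair, one component from each; accept when both components accept.
          a    b    c  
>  S0     S1   S2   S3 
   S1     S4   S5   S6 
   S2     S7   S8   S9 
   S3    S10  S11  S12 
   S4     S4   S5   S6 
   S5     S7   S8   S9 
   S6    S10  S13  S12 
   S7     S4   S5   S6 
   S8     S7   S8   S9 
   S9    S10  S13  S12 
   S10    S4   S5   S6 
   S11   S14   S8   S9 
   S12   S10  S13  S12 
   S13    S7   S8   S9 
 * S14   S15  S16  S17 
   S15   S15  S16  S17 
   S16   S14  S18  S19 
   S17   S20  S21  S22 
 * S18   S14  S18  S19 
 * S19   S20  S21  S22 
   S20   S15  S16  S17 
   S21   S14  S18  S19 
   S22   S20  S21  S22 
(> = start, * = accepting)

start=S0; accept=S14,S18,S19; S0-a->S1; S0-b->S2; S0-c->S3; S1-a->S4; S1-b->S5; S1-c->S6; S2-a->S7; S2-b->S8; S2-c->S9; S3-a->S10; S3-b->S11; S3-c->S12; S4-a->S4; S4-b->S5; S4-c->S6; S5-a->S7; S5-b->S8; S5-c->S9; S6-a->S10; S6-b->S13; S6-c->S12; S7-a->S4; S7-b->S5; S7-c->S6; S8-a->S7; S8-b->S8; S8-c->S9; S9-a->S10; S9-b->S13; S9-c->S12; S10-a->S4; S10-b->S5; S10-c->S6; S11-a->S14; S11-b->S8; S11-c->S9; S12-a->S10; S12-b->S13; S12-c->S12; S13-a->S7; S13-b->S8; S13-c->S9; S14-a->S15; S14-b->S16; S14-c->S17; S15-a->S15; S15-b->S16; S15-c->S17; S16-a->S14; S16-b->S18; S16-c->S19; S17-a->S20; S17-b->S21; S17-c->S22; S18-a->S14; S18-b->S18; S18-c->S19; S19-a->S20; S19-b->S21; S19-c->S22; S20-a->S15; S20-b->S16; S20-c->S17; S21-a->S14; S21-b->S18; S21-c->S19; S22-a->S20; S22-b->S21; S22-c->S22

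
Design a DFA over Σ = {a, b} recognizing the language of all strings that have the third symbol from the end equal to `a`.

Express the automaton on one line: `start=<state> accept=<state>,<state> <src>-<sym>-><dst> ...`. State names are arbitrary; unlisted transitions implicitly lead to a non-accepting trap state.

start=q0 accept=q7,q8,q9,q10 q0-a->q1 q0-b->q2 q1-a->q3 q1-b->q4 q2-a->q5 q2-b->q6 q3-a->q7 q3-b->q8 q4-a->q9 q4-b->q10 q5-a->q11 q5-b->q12 q6-a->q13 q6-b->q14 q7-a->q7 q7-b->q8 q8-a->q9 q8-b->q10 q9-a->q11 q9-b->q12 q10-a->q13 q10-b->q14 q11-a->q7 q11-b->q8 q12-a->q9 q12-b->q10 q13-a->q11 q13-b->q12 q14-a->q13 q14-b->q14

Because acceptance depends on a position counted from the end, the machine has to buffer the most recent 3 symbols. Make each state the string of the last up-to-3 symbols read; on input `x` shift the window left and append `x`. Accept when the buffered window has length 3 and begins with `a`.
With 15 states:
          a    b  
>  q0     q1   q2 
   q1     q3   q4 
   q2     q5   q6 
   q3     q7   q8 
   q4     q9  q10 
   q5    q11  q12 
   q6    q13  q14 
 * q7     q7   q8 
 * q8     q9  q10 
 * q9    q11  q12 
 * q10   q13  q14 
   q11    q7   q8 
   q12    q9  q10 
   q13   q11  q12 
   q14   q13  q14 
(> = start, * = accepting)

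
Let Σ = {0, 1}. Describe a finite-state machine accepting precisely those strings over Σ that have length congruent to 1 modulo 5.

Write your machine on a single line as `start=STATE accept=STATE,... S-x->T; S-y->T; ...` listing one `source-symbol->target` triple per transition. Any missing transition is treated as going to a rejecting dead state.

Only the length mod 5 matters, so use a 5-cycle: from any state, every input symbol moves to the next state, wrapping S4 back to S0. Mark S1 accepting.
With 5 states:
        0   1  
>  S0   S1  S1 
 * S1   S2  S2 
   S2   S3  S3 
   S3   S4  S4 
   S4   S0  S0 
(> = start, * = accepting)

start=S0; accept=S1; S0-0->S1; S0-1->S1; S1-0->S2; S1-1->S2; S2-0->S3; S2-1->S3; S3-0->S4; S3-1->S4; S4-0->S0; S4-1->S0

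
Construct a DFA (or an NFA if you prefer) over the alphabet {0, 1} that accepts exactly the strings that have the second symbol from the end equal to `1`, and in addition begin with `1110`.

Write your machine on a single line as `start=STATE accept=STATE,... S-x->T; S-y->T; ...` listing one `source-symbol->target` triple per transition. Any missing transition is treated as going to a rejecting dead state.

Run two small machines in parallel and take their product. The first has 7 states tracking the last 2 symbols read; the second has 6 states tracking whether the input so far still matches the prefix `1110`. A product state is a pair (one from each), accepting exactly when both do.
          0    1  
>  q0     q1   q2 
   q1     q3   q4 
   q2     q5   q6 
   q3     q3   q4 
   q4     q5   q7 
   q5     q3   q4 
   q6     q5   q8 
   q7     q5   q7 
   q8     q9   q7 
 * q9    q10  q11 
   q10   q10  q11 
   q11    q9  q12 
 * q12    q9  q12 
(> = start, * = accepting)

start=q0; accept=q9,q12; q0-0->q1; q0-1->q2; q1-0->q3; q1-1->q4; q2-0->q5; q2-1->q6; q3-0->q3; q3-1->q4; q4-0->q5; q4-1->q7; q5-0->q3; q5-1->q4; q6-0->q5; q6-1->q8; q7-0->q5; q7-1->q7; q8-0->q9; q8-1->q7; q9-0->q10; q9-1->q11; q10-0->q10; q10-1->q11; q11-0->q9; q11-1->q12; q12-0->q9; q12-1->q12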